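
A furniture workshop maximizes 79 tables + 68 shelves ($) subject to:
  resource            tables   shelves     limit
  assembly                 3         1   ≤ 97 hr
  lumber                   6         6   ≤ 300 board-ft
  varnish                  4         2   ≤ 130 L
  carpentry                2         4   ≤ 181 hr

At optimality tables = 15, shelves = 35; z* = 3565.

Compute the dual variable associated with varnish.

5.5

Binding: lumber and varnish. Non-binding: assembly (17 unused), carpentry (11 unused).
Since assembly, carpentry are not tight, their duals are 0.
Dual feasibility on the basic columns requires 6·y_lumber + 4·y_varnish = 79, 6·y_lumber + 2·y_varnish = 68.
→ y_lumber = 9.5 and y_varnish = 5.5.
Shadow price of varnish = 5.5.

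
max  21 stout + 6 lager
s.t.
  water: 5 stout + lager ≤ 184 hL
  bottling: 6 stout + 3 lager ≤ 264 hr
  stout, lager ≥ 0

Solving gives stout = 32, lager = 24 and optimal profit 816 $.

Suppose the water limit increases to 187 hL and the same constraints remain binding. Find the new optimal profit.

825

Check each constraint at x*: water 184/184 (tight); bottling 264/264 (tight).
From A_Bᵀ y = c: 5·y_water + 6·y_bottling = 21; 1·y_water + 3·y_bottling = 6.
This yields shadow prices y_water = 3, y_bottling = 1.
Δz = y_water·Δb = 3 × (3) = 9, so new z* = 816 + 9 = 825.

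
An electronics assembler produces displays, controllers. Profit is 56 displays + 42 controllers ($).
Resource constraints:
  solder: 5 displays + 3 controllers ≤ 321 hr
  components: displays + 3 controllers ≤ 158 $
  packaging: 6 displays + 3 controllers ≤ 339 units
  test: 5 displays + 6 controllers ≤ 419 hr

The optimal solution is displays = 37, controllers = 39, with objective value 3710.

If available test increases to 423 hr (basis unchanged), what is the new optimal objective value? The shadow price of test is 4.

3726

Δb = 4, so new z* = 3710 + (4)·(4) = 3710 + 16 = 3726.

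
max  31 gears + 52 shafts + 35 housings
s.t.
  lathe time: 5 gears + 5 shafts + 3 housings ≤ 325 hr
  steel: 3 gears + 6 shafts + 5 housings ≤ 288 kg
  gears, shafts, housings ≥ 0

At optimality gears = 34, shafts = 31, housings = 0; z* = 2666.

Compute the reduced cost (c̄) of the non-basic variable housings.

Check each constraint at x*: lathe time 325/325 (tight); steel 288/288 (tight).
From A_Bᵀ y = c: 5·y_lathe time + 3·y_steel = 31; 5·y_lathe time + 6·y_steel = 52.
Solving: y_lathe time = 2, y_steel = 7.
Reduced cost of housings: c₃ − yᵀa₃ = 35 − (2·3 + 7·5) = 35 − 41 = -6.

-6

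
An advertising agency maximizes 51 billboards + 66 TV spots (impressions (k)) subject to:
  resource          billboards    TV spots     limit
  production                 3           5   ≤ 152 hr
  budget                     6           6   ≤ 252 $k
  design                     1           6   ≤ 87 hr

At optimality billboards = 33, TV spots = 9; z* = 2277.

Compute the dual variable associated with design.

3

At the optimum: production uses 144 of 152 (slack = 8); budget uses 252 of 252 (binding); design uses 87 of 87 (binding).
Since production is not tight, its dual is 0.
Dual feasibility on the basic columns requires 6·y_budget + 1·y_design = 51, 6·y_budget + 6·y_design = 66.
→ y_budget = 8 and y_design = 3.
Shadow price of design = 3.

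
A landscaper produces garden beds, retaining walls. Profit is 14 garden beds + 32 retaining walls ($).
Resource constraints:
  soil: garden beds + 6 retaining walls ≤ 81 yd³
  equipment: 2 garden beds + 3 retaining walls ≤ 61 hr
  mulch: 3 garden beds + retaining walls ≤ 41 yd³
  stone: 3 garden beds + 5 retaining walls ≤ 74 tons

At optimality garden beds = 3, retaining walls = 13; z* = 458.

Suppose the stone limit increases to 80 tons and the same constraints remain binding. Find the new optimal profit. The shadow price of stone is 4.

482

Δb = 6, so new z* = 458 + (4)·(6) = 458 + 24 = 482.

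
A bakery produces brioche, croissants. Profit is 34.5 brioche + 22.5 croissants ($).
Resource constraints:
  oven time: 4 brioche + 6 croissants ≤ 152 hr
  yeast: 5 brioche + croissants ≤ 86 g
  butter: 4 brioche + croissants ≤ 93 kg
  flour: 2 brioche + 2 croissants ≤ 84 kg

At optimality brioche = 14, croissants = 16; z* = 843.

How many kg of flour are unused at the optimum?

24

flour used = 2·14 + 2·16 = 60; slack = 84 − 60 = 24.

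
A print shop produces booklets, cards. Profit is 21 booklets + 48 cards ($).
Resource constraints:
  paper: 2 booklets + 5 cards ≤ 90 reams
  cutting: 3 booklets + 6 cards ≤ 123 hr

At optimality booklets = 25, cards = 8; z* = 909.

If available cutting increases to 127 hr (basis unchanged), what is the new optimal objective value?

921

At the optimum: paper uses 90 of 90 (binding); cutting uses 123 of 123 (binding).
The binding rows give the dual system: 2·y_paper + 3·y_cutting = 21 and 5·y_paper + 6·y_cutting = 48.
This yields shadow prices y_paper = 6, y_cutting = 3.
Δz = y_cutting·Δb = 3 × (4) = 12, so new z* = 909 + 12 = 921.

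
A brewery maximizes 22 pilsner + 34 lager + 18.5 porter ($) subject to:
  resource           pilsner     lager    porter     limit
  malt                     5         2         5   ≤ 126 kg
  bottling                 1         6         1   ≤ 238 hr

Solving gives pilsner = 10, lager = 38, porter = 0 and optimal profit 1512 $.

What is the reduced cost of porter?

-3.5

At the optimum: malt uses 126 of 126 (binding); bottling uses 238 of 238 (binding).
From A_Bᵀ y = c: 5·y_malt + 1·y_bottling = 22; 2·y_malt + 6·y_bottling = 34.
This yields shadow prices y_malt = 3.5, y_bottling = 4.5.
Reduced cost of porter: c₃ − yᵀa₃ = 18.5 − (3.5·5 + 4.5·1) = 18.5 − 22 = -3.5.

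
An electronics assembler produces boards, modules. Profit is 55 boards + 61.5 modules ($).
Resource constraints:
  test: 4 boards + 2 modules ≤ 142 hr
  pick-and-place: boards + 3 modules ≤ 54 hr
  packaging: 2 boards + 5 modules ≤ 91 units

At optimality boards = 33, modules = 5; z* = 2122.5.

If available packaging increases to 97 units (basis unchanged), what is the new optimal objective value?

2173.5

At the optimum: test uses 142 of 142 (binding); pick-and-place uses 48 of 54 (slack = 6); packaging uses 91 of 91 (binding).
By complementary slackness, y = 0 for the non-binding constraint.
Dual feasibility on the basic columns requires 4·y_test + 2·y_packaging = 55, 2·y_test + 5·y_packaging = 61.5.
→ y_test = 9.5 and y_packaging = 8.5.
Δz = y_packaging·Δb = 8.5 × (6) = 51, so new z* = 2122.5 + 51 = 2173.5.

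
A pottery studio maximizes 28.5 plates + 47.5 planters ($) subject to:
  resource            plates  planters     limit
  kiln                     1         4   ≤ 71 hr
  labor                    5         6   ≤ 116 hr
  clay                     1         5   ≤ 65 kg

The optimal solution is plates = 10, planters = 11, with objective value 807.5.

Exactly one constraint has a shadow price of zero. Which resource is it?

kiln

kiln: 54/71 (slack 17)
labor: 116/116 (binding)
clay: 65/65 (binding)
By complementary slackness, a constraint with positive slack has shadow price 0 → kiln.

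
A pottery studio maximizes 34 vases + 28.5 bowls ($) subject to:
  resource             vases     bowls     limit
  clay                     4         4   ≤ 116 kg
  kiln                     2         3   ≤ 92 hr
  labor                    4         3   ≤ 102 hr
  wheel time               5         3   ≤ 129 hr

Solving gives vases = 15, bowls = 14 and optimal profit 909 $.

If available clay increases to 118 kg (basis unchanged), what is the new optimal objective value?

915

Binding: clay and labor. Non-binding: kiln (20 unused), wheel time (12 unused).
By complementary slackness, y = 0 for the non-binding constraints.
From A_Bᵀ y = c: 4·y_clay + 4·y_labor = 34; 4·y_clay + 3·y_labor = 28.5.
→ y_clay = 3 and y_labor = 5.5.
Δz = y_clay·Δb = 3 × (2) = 6, so new z* = 909 + 6 = 915.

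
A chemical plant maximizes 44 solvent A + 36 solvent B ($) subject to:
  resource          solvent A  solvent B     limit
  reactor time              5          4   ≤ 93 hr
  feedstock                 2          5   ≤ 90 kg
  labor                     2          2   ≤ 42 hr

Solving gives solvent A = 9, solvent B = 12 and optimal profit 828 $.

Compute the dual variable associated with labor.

Check each constraint at x*: reactor time 93/93 (tight); feedstock 78/90 (slack 12); labor 42/42 (tight).
Slack constraints have shadow price 0 (complementary slackness).
Dual feasibility on the basic columns requires 5·y_reactor time + 2·y_labor = 44, 4·y_reactor time + 2·y_labor = 36.
This yields shadow prices y_reactor time = 8, y_labor = 2.
Shadow price of labor = 2.

2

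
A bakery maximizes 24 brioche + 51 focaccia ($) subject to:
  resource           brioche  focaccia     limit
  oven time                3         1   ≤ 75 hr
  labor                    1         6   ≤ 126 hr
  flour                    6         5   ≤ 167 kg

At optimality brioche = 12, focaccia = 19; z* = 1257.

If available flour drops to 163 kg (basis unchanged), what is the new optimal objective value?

1245

Binding: labor and flour. Non-binding: oven time (20 unused).
Slack constraints have shadow price 0 (complementary slackness).
The binding rows give the dual system: 1·y_labor + 6·y_flour = 24 and 6·y_labor + 5·y_flour = 51.
→ y_labor = 6 and y_flour = 3.
Δz = y_flour·Δb = 3 × (-4) = -12, so new z* = 1257 − 12 = 1245.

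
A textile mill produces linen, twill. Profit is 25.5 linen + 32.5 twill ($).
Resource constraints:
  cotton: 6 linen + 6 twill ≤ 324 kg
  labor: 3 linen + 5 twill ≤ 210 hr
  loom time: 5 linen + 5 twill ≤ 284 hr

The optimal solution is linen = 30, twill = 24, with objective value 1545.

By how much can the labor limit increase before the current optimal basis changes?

60

Binding constraints: cotton, labor. The basis is B = [[6,6],[3,5]] with det 12.
Per unit increase in labor, x* moves by d = (-0.5, 0.5).
The basis stays optimal until linen reaches 0; allowable increase = 60 hr.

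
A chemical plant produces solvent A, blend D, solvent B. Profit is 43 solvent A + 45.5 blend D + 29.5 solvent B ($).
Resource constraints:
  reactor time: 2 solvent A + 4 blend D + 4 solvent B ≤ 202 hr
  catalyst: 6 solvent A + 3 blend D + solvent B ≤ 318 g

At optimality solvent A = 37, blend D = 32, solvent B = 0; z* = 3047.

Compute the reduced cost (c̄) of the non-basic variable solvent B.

Check each constraint at x*: reactor time 202/202 (tight); catalyst 318/318 (tight).
From A_Bᵀ y = c: 2·y_reactor time + 6·y_catalyst = 43; 4·y_reactor time + 3·y_catalyst = 45.5.
→ y_reactor time = 8 and y_catalyst = 4.5.
Reduced cost of solvent B: c₃ − yᵀa₃ = 29.5 − (8·4 + 4.5·1) = 29.5 − 36.5 = -7.

-7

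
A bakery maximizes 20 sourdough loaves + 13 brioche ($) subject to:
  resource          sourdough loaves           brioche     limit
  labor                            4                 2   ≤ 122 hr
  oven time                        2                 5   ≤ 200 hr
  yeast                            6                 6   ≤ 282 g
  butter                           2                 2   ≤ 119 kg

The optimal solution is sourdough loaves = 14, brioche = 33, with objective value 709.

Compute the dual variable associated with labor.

Binding: labor and yeast. Non-binding: oven time (7 unused), butter (25 unused).
Since oven time, butter are not tight, their duals are 0.
From A_Bᵀ y = c: 4·y_labor + 6·y_yeast = 20; 2·y_labor + 6·y_yeast = 13.
→ y_labor = 3.5 and y_yeast = 1.
Shadow price of labor = 3.5.

3.5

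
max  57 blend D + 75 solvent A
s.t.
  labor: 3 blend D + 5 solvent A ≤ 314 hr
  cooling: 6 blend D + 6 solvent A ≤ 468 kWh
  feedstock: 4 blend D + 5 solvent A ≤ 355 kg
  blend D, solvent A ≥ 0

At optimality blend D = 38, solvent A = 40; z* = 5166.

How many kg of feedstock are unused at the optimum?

3

feedstock used = 4·38 + 5·40 = 352; slack = 355 − 352 = 3.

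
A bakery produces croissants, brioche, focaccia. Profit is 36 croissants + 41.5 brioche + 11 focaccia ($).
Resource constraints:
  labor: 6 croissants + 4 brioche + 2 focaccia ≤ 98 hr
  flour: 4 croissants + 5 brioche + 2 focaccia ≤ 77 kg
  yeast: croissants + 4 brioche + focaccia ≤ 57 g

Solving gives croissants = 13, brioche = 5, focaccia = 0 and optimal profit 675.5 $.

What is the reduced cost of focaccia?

At the optimum: labor uses 98 of 98 (binding); flour uses 77 of 77 (binding); yeast uses 33 of 57 (slack = 24).
By complementary slackness, y = 0 for the non-binding constraint.
From A_Bᵀ y = c: 6·y_labor + 4·y_flour = 36; 4·y_labor + 5·y_flour = 41.5.
→ y_labor = 1 and y_flour = 7.5.
Reduced cost of focaccia: c₃ − yᵀa₃ = 11 − (1·2 + 7.5·2) = 11 − 17 = -6.

-6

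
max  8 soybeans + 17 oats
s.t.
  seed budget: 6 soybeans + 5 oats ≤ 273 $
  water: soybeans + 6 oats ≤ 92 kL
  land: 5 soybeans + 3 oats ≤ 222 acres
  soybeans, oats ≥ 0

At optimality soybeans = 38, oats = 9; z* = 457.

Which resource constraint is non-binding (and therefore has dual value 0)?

land

seed budget: 273/273 (binding)
water: 92/92 (binding)
land: 217/222 (slack 5)
By complementary slackness, a constraint with positive slack has shadow price 0 → land.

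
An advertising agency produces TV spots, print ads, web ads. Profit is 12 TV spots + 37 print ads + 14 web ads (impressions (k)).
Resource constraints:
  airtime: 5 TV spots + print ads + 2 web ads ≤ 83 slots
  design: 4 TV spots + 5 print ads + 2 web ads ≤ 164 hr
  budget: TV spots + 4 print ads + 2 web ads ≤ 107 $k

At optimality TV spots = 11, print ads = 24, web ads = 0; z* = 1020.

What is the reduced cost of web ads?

-4

At the optimum: airtime uses 79 of 83 (slack = 4); design uses 164 of 164 (binding); budget uses 107 of 107 (binding).
Slack constraints have shadow price 0 (complementary slackness).
From A_Bᵀ y = c: 4·y_design + 1·y_budget = 12; 5·y_design + 4·y_budget = 37.
This yields shadow prices y_design = 1, y_budget = 8.
Reduced cost of web ads: c₃ − yᵀa₃ = 14 − (1·2 + 8·2) = 14 − 18 = -4.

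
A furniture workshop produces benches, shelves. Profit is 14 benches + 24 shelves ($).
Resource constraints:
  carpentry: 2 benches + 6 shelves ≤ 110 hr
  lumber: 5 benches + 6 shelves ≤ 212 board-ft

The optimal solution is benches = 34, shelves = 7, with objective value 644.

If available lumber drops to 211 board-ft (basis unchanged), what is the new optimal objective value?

Both carpentry and lumber are binding at x*.
Dual feasibility on the basic columns requires 2·y_carpentry + 5·y_lumber = 14, 6·y_carpentry + 6·y_lumber = 24.
→ y_carpentry = 2 and y_lumber = 2.
Δz = y_lumber·Δb = 2 × (-1) = -2, so new z* = 644 − 2 = 642.

642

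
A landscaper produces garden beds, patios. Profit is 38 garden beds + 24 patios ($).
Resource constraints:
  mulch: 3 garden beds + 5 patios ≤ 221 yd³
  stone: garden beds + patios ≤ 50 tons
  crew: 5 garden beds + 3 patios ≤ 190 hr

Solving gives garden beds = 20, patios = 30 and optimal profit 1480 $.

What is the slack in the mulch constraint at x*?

11

mulch used = 3·20 + 5·30 = 210; slack = 221 − 210 = 11.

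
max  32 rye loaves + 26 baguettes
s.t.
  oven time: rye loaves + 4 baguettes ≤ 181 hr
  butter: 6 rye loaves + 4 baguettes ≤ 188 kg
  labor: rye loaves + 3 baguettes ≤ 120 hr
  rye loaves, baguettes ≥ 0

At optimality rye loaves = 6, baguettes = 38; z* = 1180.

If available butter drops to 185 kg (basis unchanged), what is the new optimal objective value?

Check each constraint at x*: oven time 158/181 (slack 23); butter 188/188 (tight); labor 120/120 (tight).
Since oven time is not tight, its dual is 0.
Dual feasibility on the basic columns requires 6·y_butter + 1·y_labor = 32, 4·y_butter + 3·y_labor = 26.
Solving: y_butter = 5, y_labor = 2.
Δz = y_butter·Δb = 5 × (-3) = -15, so new z* = 1180 − 15 = 1165.

1165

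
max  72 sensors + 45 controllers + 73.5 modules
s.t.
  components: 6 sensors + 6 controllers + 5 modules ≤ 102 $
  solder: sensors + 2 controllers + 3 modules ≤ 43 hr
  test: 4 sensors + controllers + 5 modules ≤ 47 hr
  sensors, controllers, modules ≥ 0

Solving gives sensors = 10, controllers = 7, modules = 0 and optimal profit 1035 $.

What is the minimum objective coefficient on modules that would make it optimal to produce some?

Binding: components and test. Non-binding: solder (19 unused).
By complementary slackness, y = 0 for the non-binding constraint.
Dual feasibility on the basic columns requires 6·y_components + 4·y_test = 72, 6·y_components + 1·y_test = 45.
Solving: y_components = 6, y_test = 9.
modules enters the basis when its profit ≥ yᵀa₃ = 6·5 + 9·5 = 75.

75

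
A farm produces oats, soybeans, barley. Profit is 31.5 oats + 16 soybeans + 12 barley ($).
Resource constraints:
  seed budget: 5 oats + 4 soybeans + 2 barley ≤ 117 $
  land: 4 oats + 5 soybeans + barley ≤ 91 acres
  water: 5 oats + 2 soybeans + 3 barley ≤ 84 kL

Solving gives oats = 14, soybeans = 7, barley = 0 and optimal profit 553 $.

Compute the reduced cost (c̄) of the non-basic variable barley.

-5.5

Binding: land and water. Non-binding: seed budget (19 unused).
By complementary slackness, y = 0 for the non-binding constraint.
Dual feasibility on the basic columns requires 4·y_land + 5·y_water = 31.5, 5·y_land + 2·y_water = 16.
→ y_land = 1 and y_water = 5.5.
Reduced cost of barley: c₃ − yᵀa₃ = 12 − (1·1 + 5.5·3) = 12 − 17.5 = -5.5.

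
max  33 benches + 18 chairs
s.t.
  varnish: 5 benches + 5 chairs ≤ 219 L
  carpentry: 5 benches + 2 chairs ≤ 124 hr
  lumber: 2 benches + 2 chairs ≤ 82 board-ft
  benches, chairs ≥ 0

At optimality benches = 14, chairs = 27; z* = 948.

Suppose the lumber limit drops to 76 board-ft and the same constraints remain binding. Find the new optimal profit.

924

Binding: carpentry and lumber. Non-binding: varnish (14 unused).
Since varnish is not tight, its dual is 0.
Dual feasibility on the basic columns requires 5·y_carpentry + 2·y_lumber = 33, 2·y_carpentry + 2·y_lumber = 18.
This yields shadow prices y_carpentry = 5, y_lumber = 4.
Δz = y_lumber·Δb = 4 × (-6) = -24, so new z* = 948 − 24 = 924.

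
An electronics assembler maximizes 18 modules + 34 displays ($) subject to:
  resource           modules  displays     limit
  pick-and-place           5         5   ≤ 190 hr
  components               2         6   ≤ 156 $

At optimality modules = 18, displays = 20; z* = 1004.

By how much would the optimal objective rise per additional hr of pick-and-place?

Check each constraint at x*: pick-and-place 190/190 (tight); components 156/156 (tight).
The binding rows give the dual system: 5·y_pick-and-place + 2·y_components = 18 and 5·y_pick-and-place + 6·y_components = 34.
→ y_pick-and-place = 2 and y_components = 4.
Shadow price of pick-and-place = 2.

2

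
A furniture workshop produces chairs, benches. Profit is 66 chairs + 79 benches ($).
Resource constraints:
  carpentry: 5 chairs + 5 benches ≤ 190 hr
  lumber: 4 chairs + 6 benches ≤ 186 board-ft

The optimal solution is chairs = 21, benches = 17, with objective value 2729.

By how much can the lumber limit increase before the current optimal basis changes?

Binding constraints: carpentry, lumber. The basis is B = [[5,5],[4,6]] with det 10.
Per unit increase in lumber, x* moves by d = (-0.5, 0.5).
The basis stays optimal until chairs reaches 0; allowable increase = 42 board-ft.

42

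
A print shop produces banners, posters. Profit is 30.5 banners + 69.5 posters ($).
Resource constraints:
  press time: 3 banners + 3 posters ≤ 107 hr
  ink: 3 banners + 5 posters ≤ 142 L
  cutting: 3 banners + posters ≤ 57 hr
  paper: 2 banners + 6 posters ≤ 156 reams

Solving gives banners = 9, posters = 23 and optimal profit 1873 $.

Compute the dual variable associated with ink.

Check each constraint at x*: press time 96/107 (slack 11); ink 142/142 (tight); cutting 50/57 (slack 7); paper 156/156 (tight).
Slack constraints have shadow price 0 (complementary slackness).
From A_Bᵀ y = c: 3·y_ink + 2·y_paper = 30.5; 5·y_ink + 6·y_paper = 69.5.
This yields shadow prices y_ink = 5.5, y_paper = 7.
Shadow price of ink = 5.5.

5.5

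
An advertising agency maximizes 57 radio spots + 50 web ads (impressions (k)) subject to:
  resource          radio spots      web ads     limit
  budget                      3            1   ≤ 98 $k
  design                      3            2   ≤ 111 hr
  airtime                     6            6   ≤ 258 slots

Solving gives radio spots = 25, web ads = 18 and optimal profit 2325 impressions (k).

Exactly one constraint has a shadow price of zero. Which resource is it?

budget: 93/98 (slack 5)
design: 111/111 (binding)
airtime: 258/258 (binding)
By complementary slackness, a constraint with positive slack has shadow price 0 → budget.

budget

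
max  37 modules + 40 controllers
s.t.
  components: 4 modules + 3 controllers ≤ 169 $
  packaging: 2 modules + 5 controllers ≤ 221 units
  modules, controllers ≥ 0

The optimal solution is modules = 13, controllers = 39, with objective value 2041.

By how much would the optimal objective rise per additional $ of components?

7.5

Both components and packaging are binding at x*.
The binding rows give the dual system: 4·y_components + 2·y_packaging = 37 and 3·y_components + 5·y_packaging = 40.
This yields shadow prices y_components = 7.5, y_packaging = 3.5.
Shadow price of components = 7.5.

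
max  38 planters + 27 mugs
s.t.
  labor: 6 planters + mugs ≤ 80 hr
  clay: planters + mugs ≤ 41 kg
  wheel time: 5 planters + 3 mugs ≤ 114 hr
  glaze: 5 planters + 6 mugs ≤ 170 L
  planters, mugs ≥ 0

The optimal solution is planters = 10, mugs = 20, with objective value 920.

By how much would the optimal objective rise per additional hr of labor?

3

At the optimum: labor uses 80 of 80 (binding); clay uses 30 of 41 (slack = 11); wheel time uses 110 of 114 (slack = 4); glaze uses 170 of 170 (binding).
Slack constraints have shadow price 0 (complementary slackness).
The binding rows give the dual system: 6·y_labor + 5·y_glaze = 38 and 1·y_labor + 6·y_glaze = 27.
→ y_labor = 3 and y_glaze = 4.
Shadow price of labor = 3.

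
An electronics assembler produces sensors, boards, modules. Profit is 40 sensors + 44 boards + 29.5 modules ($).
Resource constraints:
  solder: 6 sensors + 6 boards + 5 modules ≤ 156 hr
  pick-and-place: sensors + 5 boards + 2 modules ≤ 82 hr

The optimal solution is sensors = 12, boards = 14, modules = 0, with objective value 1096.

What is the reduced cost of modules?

-5

At the optimum: solder uses 156 of 156 (binding); pick-and-place uses 82 of 82 (binding).
Dual feasibility on the basic columns requires 6·y_solder + 1·y_pick-and-place = 40, 6·y_solder + 5·y_pick-and-place = 44.
This yields shadow prices y_solder = 6.5, y_pick-and-place = 1.
Reduced cost of modules: c₃ − yᵀa₃ = 29.5 − (6.5·5 + 1·2) = 29.5 − 34.5 = -5.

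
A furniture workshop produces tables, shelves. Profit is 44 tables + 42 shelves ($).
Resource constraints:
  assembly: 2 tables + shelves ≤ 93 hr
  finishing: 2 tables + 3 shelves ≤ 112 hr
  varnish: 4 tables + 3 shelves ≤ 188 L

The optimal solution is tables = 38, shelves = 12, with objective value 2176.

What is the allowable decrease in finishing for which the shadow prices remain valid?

15

Binding constraints: finishing, varnish. The basis is B = [[2,3],[4,3]] with det -6.
Per unit decrease in finishing, x* moves by d = (0.5, -0.6667).
The basis stays optimal until assembly becomes binding; allowable decrease = 15 hr.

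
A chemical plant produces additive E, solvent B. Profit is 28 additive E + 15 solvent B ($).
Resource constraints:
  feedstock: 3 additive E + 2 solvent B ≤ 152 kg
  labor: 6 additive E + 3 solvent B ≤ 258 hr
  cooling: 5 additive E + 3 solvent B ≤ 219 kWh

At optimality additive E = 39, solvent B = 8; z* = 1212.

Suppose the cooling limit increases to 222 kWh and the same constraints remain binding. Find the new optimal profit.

Binding: labor and cooling. Non-binding: feedstock (19 unused).
Since feedstock is not tight, its dual is 0.
The binding rows give the dual system: 6·y_labor + 5·y_cooling = 28 and 3·y_labor + 3·y_cooling = 15.
→ y_labor = 3 and y_cooling = 2.
Δz = y_cooling·Δb = 2 × (3) = 6, so new z* = 1212 + 6 = 1218.

1218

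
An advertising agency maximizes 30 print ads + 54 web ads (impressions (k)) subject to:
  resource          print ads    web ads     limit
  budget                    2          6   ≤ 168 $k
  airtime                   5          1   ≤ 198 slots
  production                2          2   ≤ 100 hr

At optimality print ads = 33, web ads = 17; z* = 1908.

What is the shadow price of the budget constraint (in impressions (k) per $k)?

Binding: budget and production. Non-binding: airtime (16 unused).
Since airtime is not tight, its dual is 0.
From A_Bᵀ y = c: 2·y_budget + 2·y_production = 30; 6·y_budget + 2·y_production = 54.
→ y_budget = 6 and y_production = 9.
Shadow price of budget = 6.

6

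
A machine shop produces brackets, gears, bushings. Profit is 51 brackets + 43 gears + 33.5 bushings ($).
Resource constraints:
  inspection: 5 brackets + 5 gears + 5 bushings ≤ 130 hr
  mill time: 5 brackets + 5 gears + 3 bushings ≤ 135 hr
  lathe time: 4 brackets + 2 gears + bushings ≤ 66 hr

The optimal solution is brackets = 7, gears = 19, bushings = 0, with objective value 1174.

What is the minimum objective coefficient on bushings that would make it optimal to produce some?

Binding: inspection and lathe time. Non-binding: mill time (5 unused).
Since mill time is not tight, its dual is 0.
The binding rows give the dual system: 5·y_inspection + 4·y_lathe time = 51 and 5·y_inspection + 2·y_lathe time = 43.
This yields shadow prices y_inspection = 7, y_lathe time = 4.
bushings enters the basis when its profit ≥ yᵀa₃ = 7·5 + 4·1 = 39.

39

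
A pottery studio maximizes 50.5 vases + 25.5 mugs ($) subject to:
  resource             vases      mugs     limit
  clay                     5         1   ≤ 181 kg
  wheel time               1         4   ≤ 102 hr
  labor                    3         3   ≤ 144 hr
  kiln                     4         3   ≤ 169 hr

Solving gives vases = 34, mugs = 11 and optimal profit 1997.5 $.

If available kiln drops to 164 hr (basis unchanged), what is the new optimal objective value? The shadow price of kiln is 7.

1962.5

Δb = -5, so new z* = 1997.5 + (7)·(-5) = 1997.5 − 35 = 1962.5.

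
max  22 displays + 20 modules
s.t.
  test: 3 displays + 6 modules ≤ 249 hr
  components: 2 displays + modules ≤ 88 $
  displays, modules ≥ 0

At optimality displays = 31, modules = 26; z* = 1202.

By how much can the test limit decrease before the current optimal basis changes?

Binding constraints: test, components. The basis is B = [[3,6],[2,1]] with det -9.
Per unit decrease in test, x* moves by d = (0.1111, -0.2222).
The basis stays optimal until modules reaches 0; allowable decrease = 117 hr.

117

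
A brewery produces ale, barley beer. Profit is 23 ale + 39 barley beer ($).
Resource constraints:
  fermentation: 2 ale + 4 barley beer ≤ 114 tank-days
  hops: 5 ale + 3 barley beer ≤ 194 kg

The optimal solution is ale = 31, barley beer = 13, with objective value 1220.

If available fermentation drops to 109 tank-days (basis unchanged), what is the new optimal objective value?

1175

Both fermentation and hops are binding at x*.
Dual feasibility on the basic columns requires 2·y_fermentation + 5·y_hops = 23, 4·y_fermentation + 3·y_hops = 39.
This yields shadow prices y_fermentation = 9, y_hops = 1.
Δz = y_fermentation·Δb = 9 × (-5) = -45, so new z* = 1220 − 45 = 1175.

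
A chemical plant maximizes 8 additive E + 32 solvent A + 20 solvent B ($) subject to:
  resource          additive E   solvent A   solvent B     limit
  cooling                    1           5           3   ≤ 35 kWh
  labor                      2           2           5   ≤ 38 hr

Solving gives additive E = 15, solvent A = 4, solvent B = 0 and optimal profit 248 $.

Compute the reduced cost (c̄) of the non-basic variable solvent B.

Check each constraint at x*: cooling 35/35 (tight); labor 38/38 (tight).
From A_Bᵀ y = c: 1·y_cooling + 2·y_labor = 8; 5·y_cooling + 2·y_labor = 32.
Solving: y_cooling = 6, y_labor = 1.
Reduced cost of solvent B: c₃ − yᵀa₃ = 20 − (6·3 + 1·5) = 20 − 23 = -3.

-3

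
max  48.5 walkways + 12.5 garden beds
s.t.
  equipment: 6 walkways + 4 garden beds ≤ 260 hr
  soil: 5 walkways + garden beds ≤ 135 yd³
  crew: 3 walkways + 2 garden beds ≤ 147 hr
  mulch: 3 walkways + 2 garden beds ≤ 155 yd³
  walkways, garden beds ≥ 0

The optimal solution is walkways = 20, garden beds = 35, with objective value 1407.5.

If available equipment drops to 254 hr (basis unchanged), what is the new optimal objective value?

Check each constraint at x*: equipment 260/260 (tight); soil 135/135 (tight); crew 130/147 (slack 17); mulch 130/155 (slack 25).
Since crew, mulch are not tight, their duals are 0.
The binding rows give the dual system: 6·y_equipment + 5·y_soil = 48.5 and 4·y_equipment + 1·y_soil = 12.5.
→ y_equipment = 1 and y_soil = 8.5.
Δz = y_equipment·Δb = 1 × (-6) = -6, so new z* = 1407.5 − 6 = 1401.5.

1401.5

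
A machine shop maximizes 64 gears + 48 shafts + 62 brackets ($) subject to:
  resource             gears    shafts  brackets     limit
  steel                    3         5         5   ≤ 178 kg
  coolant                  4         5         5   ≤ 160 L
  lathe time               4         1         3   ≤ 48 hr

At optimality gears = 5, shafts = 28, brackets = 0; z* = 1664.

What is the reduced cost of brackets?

-2

At the optimum: steel uses 155 of 178 (slack = 23); coolant uses 160 of 160 (binding); lathe time uses 48 of 48 (binding).
Slack constraints have shadow price 0 (complementary slackness).
Dual feasibility on the basic columns requires 4·y_coolant + 4·y_lathe time = 64, 5·y_coolant + 1·y_lathe time = 48.
→ y_coolant = 8 and y_lathe time = 8.
Reduced cost of brackets: c₃ − yᵀa₃ = 62 − (8·5 + 8·3) = 62 − 64 = -2.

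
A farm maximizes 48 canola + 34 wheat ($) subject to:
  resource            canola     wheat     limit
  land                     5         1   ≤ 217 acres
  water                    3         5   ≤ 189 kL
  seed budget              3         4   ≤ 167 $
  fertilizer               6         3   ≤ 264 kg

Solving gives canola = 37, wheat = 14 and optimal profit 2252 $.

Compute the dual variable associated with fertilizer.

6

At the optimum: land uses 199 of 217 (slack = 18); water uses 181 of 189 (slack = 8); seed budget uses 167 of 167 (binding); fertilizer uses 264 of 264 (binding).
Since land, water are not tight, their duals are 0.
Dual feasibility on the basic columns requires 3·y_seed budget + 6·y_fertilizer = 48, 4·y_seed budget + 3·y_fertilizer = 34.
→ y_seed budget = 4 and y_fertilizer = 6.
Shadow price of fertilizer = 6.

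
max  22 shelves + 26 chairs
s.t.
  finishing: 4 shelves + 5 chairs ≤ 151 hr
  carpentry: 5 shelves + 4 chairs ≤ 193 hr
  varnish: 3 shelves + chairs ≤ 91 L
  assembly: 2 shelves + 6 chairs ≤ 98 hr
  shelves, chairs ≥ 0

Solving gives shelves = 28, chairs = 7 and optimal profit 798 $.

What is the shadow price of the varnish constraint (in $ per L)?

Binding: varnish and assembly. Non-binding: finishing (4 unused), carpentry (25 unused).
Slack constraints have shadow price 0 (complementary slackness).
Dual feasibility on the basic columns requires 3·y_varnish + 2·y_assembly = 22, 1·y_varnish + 6·y_assembly = 26.
This yields shadow prices y_varnish = 5, y_assembly = 3.5.
Shadow price of varnish = 5.

5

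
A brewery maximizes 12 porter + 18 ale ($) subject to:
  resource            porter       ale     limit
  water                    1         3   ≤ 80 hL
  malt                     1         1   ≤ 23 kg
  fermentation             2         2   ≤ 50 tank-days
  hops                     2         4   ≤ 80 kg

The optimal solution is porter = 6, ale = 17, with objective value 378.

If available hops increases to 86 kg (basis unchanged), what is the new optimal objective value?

396

Check each constraint at x*: water 57/80 (slack 23); malt 23/23 (tight); fermentation 46/50 (slack 4); hops 80/80 (tight).
By complementary slackness, y = 0 for the non-binding constraints.
Dual feasibility on the basic columns requires 1·y_malt + 2·y_hops = 12, 1·y_malt + 4·y_hops = 18.
This yields shadow prices y_malt = 6, y_hops = 3.
Δz = y_hops·Δb = 3 × (6) = 18, so new z* = 378 + 18 = 396.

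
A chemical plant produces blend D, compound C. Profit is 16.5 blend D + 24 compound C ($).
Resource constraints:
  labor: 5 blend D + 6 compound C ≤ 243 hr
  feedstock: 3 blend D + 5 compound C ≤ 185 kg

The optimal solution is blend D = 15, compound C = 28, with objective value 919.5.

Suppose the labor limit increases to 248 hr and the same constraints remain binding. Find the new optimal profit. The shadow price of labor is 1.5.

Δb = 5, so new z* = 919.5 + (1.5)·(5) = 919.5 + 7.5 = 927.

927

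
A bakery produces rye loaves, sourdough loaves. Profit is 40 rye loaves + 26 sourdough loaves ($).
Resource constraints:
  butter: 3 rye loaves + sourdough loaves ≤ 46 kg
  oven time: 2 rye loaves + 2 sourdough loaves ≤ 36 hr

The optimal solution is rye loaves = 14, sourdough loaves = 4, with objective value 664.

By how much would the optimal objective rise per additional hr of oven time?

At the optimum: butter uses 46 of 46 (binding); oven time uses 36 of 36 (binding).
The binding rows give the dual system: 3·y_butter + 2·y_oven time = 40 and 1·y_butter + 2·y_oven time = 26.
→ y_butter = 7 and y_oven time = 9.5.
Shadow price of oven time = 9.5.

9.5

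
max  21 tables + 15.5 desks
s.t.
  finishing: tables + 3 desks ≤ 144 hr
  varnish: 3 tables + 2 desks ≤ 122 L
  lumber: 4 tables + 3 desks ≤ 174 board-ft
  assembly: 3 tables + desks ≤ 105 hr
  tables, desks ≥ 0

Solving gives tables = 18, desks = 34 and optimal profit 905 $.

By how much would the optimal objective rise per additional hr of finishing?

Binding: varnish and lumber. Non-binding: finishing (24 unused), assembly (17 unused).
Since finishing, assembly are not tight, their duals are 0.
Dual feasibility on the basic columns requires 3·y_varnish + 4·y_lumber = 21, 2·y_varnish + 3·y_lumber = 15.5.
This yields shadow prices y_varnish = 1, y_lumber = 4.5.
Shadow price of finishing = 0.

0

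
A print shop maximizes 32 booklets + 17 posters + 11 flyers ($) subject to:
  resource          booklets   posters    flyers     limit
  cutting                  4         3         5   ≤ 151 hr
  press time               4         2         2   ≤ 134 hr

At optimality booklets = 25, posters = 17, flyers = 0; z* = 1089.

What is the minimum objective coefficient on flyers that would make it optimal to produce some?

19

Both cutting and press time are binding at x*.
From A_Bᵀ y = c: 4·y_cutting + 4·y_press time = 32; 3·y_cutting + 2·y_press time = 17.
Solving: y_cutting = 1, y_press time = 7.
flyers enters the basis when its profit ≥ yᵀa₃ = 1·5 + 7·2 = 19.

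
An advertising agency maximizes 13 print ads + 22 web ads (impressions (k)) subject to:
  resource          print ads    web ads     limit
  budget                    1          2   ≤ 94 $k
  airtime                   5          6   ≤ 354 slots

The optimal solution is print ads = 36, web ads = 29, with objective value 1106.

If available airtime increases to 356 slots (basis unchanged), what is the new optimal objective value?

1108

Check each constraint at x*: budget 94/94 (tight); airtime 354/354 (tight).
Dual feasibility on the basic columns requires 1·y_budget + 5·y_airtime = 13, 2·y_budget + 6·y_airtime = 22.
→ y_budget = 8 and y_airtime = 1.
Δz = y_airtime·Δb = 1 × (2) = 2, so new z* = 1106 + 2 = 1108.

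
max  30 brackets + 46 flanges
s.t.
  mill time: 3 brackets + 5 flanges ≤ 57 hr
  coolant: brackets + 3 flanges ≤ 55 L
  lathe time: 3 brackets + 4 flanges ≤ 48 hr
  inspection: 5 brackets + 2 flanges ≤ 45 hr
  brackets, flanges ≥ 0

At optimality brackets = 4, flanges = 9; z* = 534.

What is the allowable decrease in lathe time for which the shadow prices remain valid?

2.4

Binding constraints: mill time, lathe time. The basis is B = [[3,5],[3,4]] with det -3.
Per unit decrease in lathe time, x* moves by d = (-1.6667, 1).
The basis stays optimal until brackets reaches 0; allowable decrease = 2.4 hr.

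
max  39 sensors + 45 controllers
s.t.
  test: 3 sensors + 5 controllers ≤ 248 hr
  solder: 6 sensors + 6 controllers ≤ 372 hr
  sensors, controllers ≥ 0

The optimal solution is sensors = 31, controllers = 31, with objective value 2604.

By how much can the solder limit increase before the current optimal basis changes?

Binding constraints: test, solder. The basis is B = [[3,5],[6,6]] with det -12.
Per unit increase in solder, x* moves by d = (0.4167, -0.25).
The basis stays optimal until controllers reaches 0; allowable increase = 124 hr.

124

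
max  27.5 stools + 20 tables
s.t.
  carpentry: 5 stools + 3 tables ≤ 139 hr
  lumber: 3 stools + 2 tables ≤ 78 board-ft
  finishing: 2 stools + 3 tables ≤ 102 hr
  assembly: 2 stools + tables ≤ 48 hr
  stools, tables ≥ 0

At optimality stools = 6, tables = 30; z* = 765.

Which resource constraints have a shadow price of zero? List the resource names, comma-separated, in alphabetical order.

assembly, carpentry

carpentry: 120/139 (slack 19)
lumber: 78/78 (binding)
finishing: 102/102 (binding)
assembly: 42/48 (slack 6)
By complementary slackness, a constraint with positive slack has shadow price 0 → assembly, carpentry.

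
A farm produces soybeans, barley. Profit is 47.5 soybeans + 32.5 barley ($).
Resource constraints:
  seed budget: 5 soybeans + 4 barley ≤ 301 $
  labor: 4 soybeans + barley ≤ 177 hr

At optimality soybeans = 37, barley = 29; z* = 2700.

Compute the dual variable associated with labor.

2.5

Check each constraint at x*: seed budget 301/301 (tight); labor 177/177 (tight).
From A_Bᵀ y = c: 5·y_seed budget + 4·y_labor = 47.5; 4·y_seed budget + 1·y_labor = 32.5.
This yields shadow prices y_seed budget = 7.5, y_labor = 2.5.
Shadow price of labor = 2.5.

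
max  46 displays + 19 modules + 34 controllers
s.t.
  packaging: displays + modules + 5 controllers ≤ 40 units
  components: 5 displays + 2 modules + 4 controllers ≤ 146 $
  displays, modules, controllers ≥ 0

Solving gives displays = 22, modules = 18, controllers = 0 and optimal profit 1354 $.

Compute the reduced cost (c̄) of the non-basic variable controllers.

At the optimum: packaging uses 40 of 40 (binding); components uses 146 of 146 (binding).
Dual feasibility on the basic columns requires 1·y_packaging + 5·y_components = 46, 1·y_packaging + 2·y_components = 19.
This yields shadow prices y_packaging = 1, y_components = 9.
Reduced cost of controllers: c₃ − yᵀa₃ = 34 − (1·5 + 9·4) = 34 − 41 = -7.

-7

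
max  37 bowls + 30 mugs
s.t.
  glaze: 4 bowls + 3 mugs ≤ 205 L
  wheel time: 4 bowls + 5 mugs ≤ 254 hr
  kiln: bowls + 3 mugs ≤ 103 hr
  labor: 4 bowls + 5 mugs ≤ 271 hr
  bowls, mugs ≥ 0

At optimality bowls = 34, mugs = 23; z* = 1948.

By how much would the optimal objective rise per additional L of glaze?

9

At the optimum: glaze uses 205 of 205 (binding); wheel time uses 251 of 254 (slack = 3); kiln uses 103 of 103 (binding); labor uses 251 of 271 (slack = 20).
Since wheel time, labor are not tight, their duals are 0.
From A_Bᵀ y = c: 4·y_glaze + 1·y_kiln = 37; 3·y_glaze + 3·y_kiln = 30.
Solving: y_glaze = 9, y_kiln = 1.
Shadow price of glaze = 9.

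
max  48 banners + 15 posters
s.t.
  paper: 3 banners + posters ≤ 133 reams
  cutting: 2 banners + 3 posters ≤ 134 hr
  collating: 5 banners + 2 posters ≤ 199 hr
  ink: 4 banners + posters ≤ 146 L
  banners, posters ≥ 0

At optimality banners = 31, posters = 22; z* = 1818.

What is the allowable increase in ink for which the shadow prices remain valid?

13.2

Binding constraints: collating, ink. The basis is B = [[5,2],[4,1]] with det -3.
Per unit increase in ink, x* moves by d = (0.6667, -1.6667).
The basis stays optimal until posters reaches 0; allowable increase = 13.2 L.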